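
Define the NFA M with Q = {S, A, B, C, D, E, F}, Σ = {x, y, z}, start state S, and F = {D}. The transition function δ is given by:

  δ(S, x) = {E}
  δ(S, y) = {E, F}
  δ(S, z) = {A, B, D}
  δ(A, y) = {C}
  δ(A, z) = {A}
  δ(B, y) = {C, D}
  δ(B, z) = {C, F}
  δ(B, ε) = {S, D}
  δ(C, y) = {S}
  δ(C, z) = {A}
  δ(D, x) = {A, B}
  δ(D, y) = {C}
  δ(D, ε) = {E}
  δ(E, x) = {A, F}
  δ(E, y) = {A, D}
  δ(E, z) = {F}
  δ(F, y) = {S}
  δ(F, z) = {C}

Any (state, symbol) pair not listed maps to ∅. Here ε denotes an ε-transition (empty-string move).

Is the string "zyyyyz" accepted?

Yes

Start in {S}.
Read 'z': S→{A, B, D}; union {A, B, D}; ε-closure = {S, A, B, D, E}.
Read 'y': S→{E, F}, A→{C}, B→{C, D}, D→{C}, E→{A, D}; now {A, C, D, E, F}.
Read 'y': A→{C}, C→{S}, D→{C}, E→{A, D}, F→{S}; union {S, A, C, D}; ε-closure = {S, A, C, D, E}.
Read 'y': S→{E, F}, A→{C}, C→{S}, D→{C}, E→{A, D}; now {S, A, C, D, E, F}.
Read 'y': S→{E, F}, A→{C}, C→{S}, D→{C}, E→{A, D}, F→{S}; now {S, A, C, D, E, F}.
Read 'z': S→{A, B, D}, A→{A}, C→{A}, D→∅, E→{F}, F→{C}; union {A, B, C, D, F}; ε-closure = {S, A, B, C, D, E, F}.
The final set {S, A, B, C, D, E, F} contains the accepting state D.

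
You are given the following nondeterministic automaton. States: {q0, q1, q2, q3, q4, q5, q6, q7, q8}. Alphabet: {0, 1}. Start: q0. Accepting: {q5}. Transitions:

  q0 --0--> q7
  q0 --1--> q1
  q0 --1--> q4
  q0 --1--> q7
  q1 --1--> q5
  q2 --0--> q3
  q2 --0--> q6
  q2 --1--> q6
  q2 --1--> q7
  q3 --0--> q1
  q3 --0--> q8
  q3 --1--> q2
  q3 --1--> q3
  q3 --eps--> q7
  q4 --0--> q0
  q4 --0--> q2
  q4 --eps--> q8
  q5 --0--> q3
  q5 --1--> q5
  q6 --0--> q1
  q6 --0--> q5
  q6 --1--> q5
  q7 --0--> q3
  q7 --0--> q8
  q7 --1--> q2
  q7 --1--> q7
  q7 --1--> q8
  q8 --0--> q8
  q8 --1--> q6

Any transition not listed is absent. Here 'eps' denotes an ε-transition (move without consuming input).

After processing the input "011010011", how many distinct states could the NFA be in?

Start in {q0}.
Read '0': q0→{q7}; now {q7}.
Read '1': q7→{q2, q7, q8}; now {q2, q7, q8}.
Read '1': q2→{q6, q7}, q7→{q2, q7, q8}, q8→{q6}; now {q2, q6, q7, q8}.
Read '0': q2→{q3, q6}, q6→{q1, q5}, q7→{q3, q8}, q8→{q8}; union {q1, q3, q5, q6, q8}; ε-closure = {q1, q3, q5, q6, q7, q8}.
Read '1': q1→{q5}, q3→{q2, q3}, q5→{q5}, q6→{q5}, q7→{q2, q7, q8}, q8→{q6}; now {q2, q3, q5, q6, q7, q8}.
Read '0': q2→{q3, q6}, q3→{q1, q8}, q5→{q3}, q6→{q1, q5}, q7→{q3, q8}, q8→{q8}; union {q1, q3, q5, q6, q8}; ε-closure = {q1, q3, q5, q6, q7, q8}.
Read '0': q1→∅, q3→{q1, q8}, q5→{q3}, q6→{q1, q5}, q7→{q3, q8}, q8→{q8}; union {q1, q3, q5, q8}; ε-closure = {q1, q3, q5, q7, q8}.
Read '1': q1→{q5}, q3→{q2, q3}, q5→{q5}, q7→{q2, q7, q8}, q8→{q6}; now {q2, q3, q5, q6, q7, q8}.
Read '1': q2→{q6, q7}, q3→{q2, q3}, q5→{q5}, q6→{q5}, q7→{q2, q7, q8}, q8→{q6}; now {q2, q3, q5, q6, q7, q8}.
That set has 6 states.

6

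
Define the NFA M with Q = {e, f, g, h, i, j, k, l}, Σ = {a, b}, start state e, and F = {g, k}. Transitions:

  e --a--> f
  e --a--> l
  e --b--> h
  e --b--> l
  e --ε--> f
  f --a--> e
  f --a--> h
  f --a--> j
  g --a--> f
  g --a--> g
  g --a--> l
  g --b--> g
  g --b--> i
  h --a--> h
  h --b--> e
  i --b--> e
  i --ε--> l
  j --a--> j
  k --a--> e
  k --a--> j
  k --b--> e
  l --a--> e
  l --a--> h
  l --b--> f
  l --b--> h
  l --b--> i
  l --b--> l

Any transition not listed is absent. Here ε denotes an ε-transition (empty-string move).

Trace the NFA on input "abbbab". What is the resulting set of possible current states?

Start: ε-closure({e}) = {e, f}.
Read 'a': {e, f} → {e, f, h, j, l}.
Read 'b': {e, f, h, j, l} → {e, f, h, i, l}.
Read 'b': {e, f, h, i, l} → {e, f, h, i, l}.
Read 'b': {e, f, h, i, l} → {e, f, h, i, l}.
Read 'a': {e, f, h, i, l} → {e, f, h, j, l}.
Read 'b': {e, f, h, j, l} → {e, f, h, i, l}.

{e, f, h, i, l}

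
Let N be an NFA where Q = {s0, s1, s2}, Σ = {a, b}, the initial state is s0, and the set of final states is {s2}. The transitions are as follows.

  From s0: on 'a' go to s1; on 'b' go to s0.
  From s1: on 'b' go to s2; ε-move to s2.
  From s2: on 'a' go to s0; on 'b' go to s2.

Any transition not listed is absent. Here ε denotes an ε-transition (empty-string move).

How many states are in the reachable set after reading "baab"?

Start in {s0}.
Read 'b': {s0} → {s0}.
Read 'a': {s0} → {s1, s2}.
Read 'a': {s1, s2} → {s0}.
Read 'b': {s0} → {s0}.
That set has 1 state.

1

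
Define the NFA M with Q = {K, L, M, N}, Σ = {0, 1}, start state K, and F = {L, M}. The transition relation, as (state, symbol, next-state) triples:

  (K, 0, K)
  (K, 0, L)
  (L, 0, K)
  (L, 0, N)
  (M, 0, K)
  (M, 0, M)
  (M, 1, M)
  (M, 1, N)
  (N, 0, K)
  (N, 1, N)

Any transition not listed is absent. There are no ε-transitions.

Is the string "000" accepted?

Start in {K}.
Read '0': {K} → {K, L}.
Read '0': {K, L} → {K, L, N}.
Read '0': {K, L, N} → {K, L, N}.
The final set {K, L, N} contains the accepting state L.

Yes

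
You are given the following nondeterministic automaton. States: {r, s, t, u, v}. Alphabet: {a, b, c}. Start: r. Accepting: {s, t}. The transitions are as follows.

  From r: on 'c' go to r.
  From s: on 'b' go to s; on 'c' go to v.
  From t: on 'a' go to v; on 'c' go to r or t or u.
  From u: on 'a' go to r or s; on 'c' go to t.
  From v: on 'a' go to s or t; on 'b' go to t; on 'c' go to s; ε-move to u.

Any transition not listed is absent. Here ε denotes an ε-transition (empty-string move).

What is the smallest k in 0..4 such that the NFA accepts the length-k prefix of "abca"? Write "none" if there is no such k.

Start in {r}.
Read 'a': r→∅; now ∅.
The set is empty and remains empty for the remaining 3 symbols.
No reachable set along the way intersects F.

none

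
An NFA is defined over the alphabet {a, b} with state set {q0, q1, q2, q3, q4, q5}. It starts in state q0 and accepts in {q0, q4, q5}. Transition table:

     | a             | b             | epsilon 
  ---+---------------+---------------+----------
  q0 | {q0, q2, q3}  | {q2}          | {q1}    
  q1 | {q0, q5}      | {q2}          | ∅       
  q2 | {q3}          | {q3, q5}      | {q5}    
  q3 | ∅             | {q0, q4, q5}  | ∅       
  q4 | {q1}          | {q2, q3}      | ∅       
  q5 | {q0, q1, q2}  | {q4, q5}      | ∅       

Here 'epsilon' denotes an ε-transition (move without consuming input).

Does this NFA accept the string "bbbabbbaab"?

Start: ε-closure({q0}) = {q0, q1}.
Read 'b': {q0, q1} → {q2, q5}.
Read 'b': {q2, q5} → {q3, q4, q5}.
Read 'b': {q3, q4, q5} → {q0, q1, q2, q3, q4, q5}.
Read 'a': {q0, q1, q2, q3, q4, q5} → {q0, q1, q2, q3, q5}.
Read 'b': {q0, q1, q2, q3, q5} → {q0, q1, q2, q3, q4, q5}.
Read 'b': {q0, q1, q2, q3, q4, q5} → {q0, q1, q2, q3, q4, q5}.
Read 'b': {q0, q1, q2, q3, q4, q5} → {q0, q1, q2, q3, q4, q5}.
Read 'a': {q0, q1, q2, q3, q4, q5} → {q0, q1, q2, q3, q5}.
Read 'a': {q0, q1, q2, q3, q5} → {q0, q1, q2, q3, q5}.
Read 'b': {q0, q1, q2, q3, q5} → {q0, q1, q2, q3, q4, q5}.
The final set {q0, q1, q2, q3, q4, q5} contains the accepting states q0, q4, q5.

Yes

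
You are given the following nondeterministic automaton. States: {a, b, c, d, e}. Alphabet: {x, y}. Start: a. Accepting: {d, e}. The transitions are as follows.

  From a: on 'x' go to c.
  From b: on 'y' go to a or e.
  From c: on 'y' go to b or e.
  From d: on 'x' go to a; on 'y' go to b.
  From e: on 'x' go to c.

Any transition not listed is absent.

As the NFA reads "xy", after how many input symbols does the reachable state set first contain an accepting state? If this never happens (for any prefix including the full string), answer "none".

Start in {a}.
Read 'x': {a} → {c}.
Read 'y': {c} → {b, e}.
None of the earlier sets intersect F, but {b, e} does.

2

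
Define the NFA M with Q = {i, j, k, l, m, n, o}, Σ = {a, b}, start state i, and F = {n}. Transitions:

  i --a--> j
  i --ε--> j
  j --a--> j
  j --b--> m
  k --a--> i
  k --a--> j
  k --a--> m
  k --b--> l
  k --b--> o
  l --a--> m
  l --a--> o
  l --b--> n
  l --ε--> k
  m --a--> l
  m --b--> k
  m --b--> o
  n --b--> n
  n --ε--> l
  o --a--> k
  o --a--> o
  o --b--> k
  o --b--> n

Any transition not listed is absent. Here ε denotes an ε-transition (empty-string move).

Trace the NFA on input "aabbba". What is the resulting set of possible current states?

Start: ε-closure({i}) = {i, j}.
Read 'a': {i, j} → {j}.
Read 'a': {j} → {j}.
Read 'b': {j} → {m}.
Read 'b': {m} → {k, o}.
Read 'b': {k, o} → {k, l, n, o}.
Read 'a': {k, l, n, o} → {i, j, k, m, o}.

{i, j, k, m, o}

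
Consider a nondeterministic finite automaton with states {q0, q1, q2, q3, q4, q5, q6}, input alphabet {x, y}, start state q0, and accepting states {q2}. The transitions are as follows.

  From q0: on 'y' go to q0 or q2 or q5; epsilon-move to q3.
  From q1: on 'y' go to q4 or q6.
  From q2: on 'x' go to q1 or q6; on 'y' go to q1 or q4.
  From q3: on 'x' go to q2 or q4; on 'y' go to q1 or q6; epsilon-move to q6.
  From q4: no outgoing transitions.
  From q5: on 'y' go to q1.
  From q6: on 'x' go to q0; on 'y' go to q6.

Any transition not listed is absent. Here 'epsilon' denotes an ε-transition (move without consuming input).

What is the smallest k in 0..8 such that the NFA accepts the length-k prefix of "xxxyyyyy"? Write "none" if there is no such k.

1

Start: ε-closure({q0}) = {q0, q3, q6}.
Read 'x': {q0, q3, q6} → {q0, q2, q3, q4, q6}.
None of the earlier sets intersect F, but {q0, q2, q3, q4, q6} does.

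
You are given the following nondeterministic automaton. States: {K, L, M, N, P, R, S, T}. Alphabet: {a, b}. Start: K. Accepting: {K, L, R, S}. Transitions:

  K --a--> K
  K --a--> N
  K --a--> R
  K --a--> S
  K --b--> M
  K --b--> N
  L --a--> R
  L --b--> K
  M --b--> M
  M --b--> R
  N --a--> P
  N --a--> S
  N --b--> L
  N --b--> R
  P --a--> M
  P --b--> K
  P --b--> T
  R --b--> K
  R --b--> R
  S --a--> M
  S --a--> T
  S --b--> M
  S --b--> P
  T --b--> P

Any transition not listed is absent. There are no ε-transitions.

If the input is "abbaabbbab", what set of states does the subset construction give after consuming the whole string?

Start in {K}.
Read 'a': K→{K, N, R, S}; now {K, N, R, S}.
Read 'b': K→{M, N}, N→{L, R}, R→{K, R}, S→{M, P}; now {K, L, M, N, P, R}.
Read 'b': K→{M, N}, L→{K}, M→{M, R}, N→{L, R}, P→{K, T}, R→{K, R}; now {K, L, M, N, R, T}.
Read 'a': K→{K, N, R, S}, L→{R}, M→∅, N→{P, S}, R→∅, T→∅; now {K, N, P, R, S}.
Read 'a': K→{K, N, R, S}, N→{P, S}, P→{M}, R→∅, S→{M, T}; now {K, M, N, P, R, S, T}.
Read 'b': K→{M, N}, M→{M, R}, N→{L, R}, P→{K, T}, R→{K, R}, S→{M, P}, T→{P}; now {K, L, M, N, P, R, T}.
Read 'b': K→{M, N}, L→{K}, M→{M, R}, N→{L, R}, P→{K, T}, R→{K, R}, T→{P}; now {K, L, M, N, P, R, T}.
Read 'b': K→{M, N}, L→{K}, M→{M, R}, N→{L, R}, P→{K, T}, R→{K, R}, T→{P}; now {K, L, M, N, P, R, T}.
Read 'a': K→{K, N, R, S}, L→{R}, M→∅, N→{P, S}, P→{M}, R→∅, T→∅; now {K, M, N, P, R, S}.
Read 'b': K→{M, N}, M→{M, R}, N→{L, R}, P→{K, T}, R→{K, R}, S→{M, P}; now {K, L, M, N, P, R, T}.

{K, L, M, N, P, R, T}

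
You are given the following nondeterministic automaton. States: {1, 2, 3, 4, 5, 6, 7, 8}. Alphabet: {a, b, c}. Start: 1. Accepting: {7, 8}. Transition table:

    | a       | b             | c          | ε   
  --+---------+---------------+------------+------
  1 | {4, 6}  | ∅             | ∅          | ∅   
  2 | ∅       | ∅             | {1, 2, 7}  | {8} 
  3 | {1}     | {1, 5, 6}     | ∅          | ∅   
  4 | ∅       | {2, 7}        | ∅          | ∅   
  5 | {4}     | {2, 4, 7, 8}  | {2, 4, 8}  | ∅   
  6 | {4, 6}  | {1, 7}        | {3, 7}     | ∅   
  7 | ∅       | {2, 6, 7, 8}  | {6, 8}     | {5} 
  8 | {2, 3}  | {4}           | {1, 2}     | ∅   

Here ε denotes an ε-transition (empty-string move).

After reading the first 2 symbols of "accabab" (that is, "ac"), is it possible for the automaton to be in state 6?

Start in {1}.
Read 'a': {1} → {4, 6}.
Read 'c': {4, 6} → {3, 5, 7}.
State 6 is not in {3, 5, 7}.

No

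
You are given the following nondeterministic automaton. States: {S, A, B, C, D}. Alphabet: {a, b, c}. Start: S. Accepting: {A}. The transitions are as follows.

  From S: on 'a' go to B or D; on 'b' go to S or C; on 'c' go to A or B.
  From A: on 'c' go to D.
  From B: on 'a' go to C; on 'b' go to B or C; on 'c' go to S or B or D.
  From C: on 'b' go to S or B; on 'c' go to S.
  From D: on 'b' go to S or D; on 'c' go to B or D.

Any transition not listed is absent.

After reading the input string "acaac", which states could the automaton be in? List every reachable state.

{S}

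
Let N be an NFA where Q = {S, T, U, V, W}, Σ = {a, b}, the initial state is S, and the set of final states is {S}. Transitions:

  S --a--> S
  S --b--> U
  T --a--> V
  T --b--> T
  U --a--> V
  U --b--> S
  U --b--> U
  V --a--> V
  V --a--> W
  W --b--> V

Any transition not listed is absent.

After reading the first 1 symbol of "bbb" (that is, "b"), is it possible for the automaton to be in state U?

Yes

Start in {S}.
Read 'b': {S} → {U}.
State U is in {U}.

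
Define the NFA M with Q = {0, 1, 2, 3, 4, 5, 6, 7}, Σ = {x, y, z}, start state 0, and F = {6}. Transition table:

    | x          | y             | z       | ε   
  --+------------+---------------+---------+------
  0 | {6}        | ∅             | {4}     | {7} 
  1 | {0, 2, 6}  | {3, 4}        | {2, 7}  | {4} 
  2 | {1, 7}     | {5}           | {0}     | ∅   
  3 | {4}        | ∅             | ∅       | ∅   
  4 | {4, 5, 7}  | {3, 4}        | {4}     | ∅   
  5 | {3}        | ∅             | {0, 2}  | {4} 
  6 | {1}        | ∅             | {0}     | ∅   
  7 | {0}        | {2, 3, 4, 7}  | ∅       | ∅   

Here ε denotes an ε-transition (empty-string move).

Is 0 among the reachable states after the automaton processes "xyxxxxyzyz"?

Yes

Start: ε-closure({0}) = {0, 7}.
Read 'x': 0→{6}, 7→{0}; union {0, 6}; ε-closure = {0, 6, 7}.
Read 'y': 0→∅, 6→∅, 7→{2, 3, 4, 7}; now {2, 3, 4, 7}.
Read 'x': 2→{1, 7}, 3→{4}, 4→{4, 5, 7}, 7→{0}; now {0, 1, 4, 5, 7}.
Read 'x': 0→{6}, 1→{0, 2, 6}, 4→{4, 5, 7}, 5→{3}, 7→{0}; now {0, 2, 3, 4, 5, 6, 7}.
Read 'x': 0→{6}, 2→{1, 7}, 3→{4}, 4→{4, 5, 7}, 5→{3}, 6→{1}, 7→{0}; now {0, 1, 3, 4, 5, 6, 7}.
Read 'x': 0→{6}, 1→{0, 2, 6}, 3→{4}, 4→{4, 5, 7}, 5→{3}, 6→{1}, 7→{0}; now {0, 1, 2, 3, 4, 5, 6, 7}.
Read 'y': 0→∅, 1→{3, 4}, 2→{5}, 3→∅, 4→{3, 4}, 5→∅, 6→∅, 7→{2, 3, 4, 7}; now {2, 3, 4, 5, 7}.
Read 'z': 2→{0}, 3→∅, 4→{4}, 5→{0, 2}, 7→∅; union {0, 2, 4}; ε-closure = {0, 2, 4, 7}.
Read 'y': 0→∅, 2→{5}, 4→{3, 4}, 7→{2, 3, 4, 7}; now {2, 3, 4, 5, 7}.
Read 'z': 2→{0}, 3→∅, 4→{4}, 5→{0, 2}, 7→∅; union {0, 2, 4}; ε-closure = {0, 2, 4, 7}.
State 0 is in {0, 2, 4, 7}.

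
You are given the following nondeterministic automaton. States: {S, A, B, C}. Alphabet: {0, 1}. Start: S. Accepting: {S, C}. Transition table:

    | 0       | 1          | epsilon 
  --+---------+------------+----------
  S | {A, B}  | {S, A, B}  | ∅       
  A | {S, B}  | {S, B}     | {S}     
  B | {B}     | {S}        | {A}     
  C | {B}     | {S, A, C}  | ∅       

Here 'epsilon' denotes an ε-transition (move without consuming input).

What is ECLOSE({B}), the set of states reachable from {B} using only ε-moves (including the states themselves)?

{S, A, B}

Begin with {B}.
ε-move B → A; add A.
ε-move A → S; add S.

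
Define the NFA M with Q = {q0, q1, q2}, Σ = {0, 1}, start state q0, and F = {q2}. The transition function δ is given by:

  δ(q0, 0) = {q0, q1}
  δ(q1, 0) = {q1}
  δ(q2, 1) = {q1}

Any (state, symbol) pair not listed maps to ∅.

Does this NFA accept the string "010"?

No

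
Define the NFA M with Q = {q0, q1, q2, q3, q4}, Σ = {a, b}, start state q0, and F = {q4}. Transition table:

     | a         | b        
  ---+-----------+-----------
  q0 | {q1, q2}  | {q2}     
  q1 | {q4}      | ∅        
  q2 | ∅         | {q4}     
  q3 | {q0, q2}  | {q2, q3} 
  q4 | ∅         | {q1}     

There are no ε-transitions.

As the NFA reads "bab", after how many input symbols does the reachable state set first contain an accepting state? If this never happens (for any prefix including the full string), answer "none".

none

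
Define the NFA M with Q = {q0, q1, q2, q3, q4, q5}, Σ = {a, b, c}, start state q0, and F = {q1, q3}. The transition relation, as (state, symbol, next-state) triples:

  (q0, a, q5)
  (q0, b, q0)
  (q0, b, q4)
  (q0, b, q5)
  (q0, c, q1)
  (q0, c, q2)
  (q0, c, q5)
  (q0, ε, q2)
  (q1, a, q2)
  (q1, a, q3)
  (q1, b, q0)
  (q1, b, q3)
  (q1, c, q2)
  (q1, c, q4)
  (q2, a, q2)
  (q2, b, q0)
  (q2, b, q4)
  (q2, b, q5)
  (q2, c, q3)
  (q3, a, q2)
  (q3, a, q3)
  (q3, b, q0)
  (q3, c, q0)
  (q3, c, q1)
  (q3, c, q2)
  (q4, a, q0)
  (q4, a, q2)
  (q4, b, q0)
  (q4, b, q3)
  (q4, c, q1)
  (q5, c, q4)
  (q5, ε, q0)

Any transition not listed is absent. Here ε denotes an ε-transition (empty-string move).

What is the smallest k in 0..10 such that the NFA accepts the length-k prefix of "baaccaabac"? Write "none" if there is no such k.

Start: ε-closure({q0}) = {q0, q2}.
Read 'b': {q0, q2} → {q0, q2, q4, q5}.
Read 'a': {q0, q2, q4, q5} → {q0, q2, q5}.
Read 'a': {q0, q2, q5} → {q0, q2, q5}.
Read 'c': {q0, q2, q5} → {q0, q1, q2, q3, q4, q5}.
None of the earlier sets intersect F, but {q0, q1, q2, q3, q4, q5} does.

4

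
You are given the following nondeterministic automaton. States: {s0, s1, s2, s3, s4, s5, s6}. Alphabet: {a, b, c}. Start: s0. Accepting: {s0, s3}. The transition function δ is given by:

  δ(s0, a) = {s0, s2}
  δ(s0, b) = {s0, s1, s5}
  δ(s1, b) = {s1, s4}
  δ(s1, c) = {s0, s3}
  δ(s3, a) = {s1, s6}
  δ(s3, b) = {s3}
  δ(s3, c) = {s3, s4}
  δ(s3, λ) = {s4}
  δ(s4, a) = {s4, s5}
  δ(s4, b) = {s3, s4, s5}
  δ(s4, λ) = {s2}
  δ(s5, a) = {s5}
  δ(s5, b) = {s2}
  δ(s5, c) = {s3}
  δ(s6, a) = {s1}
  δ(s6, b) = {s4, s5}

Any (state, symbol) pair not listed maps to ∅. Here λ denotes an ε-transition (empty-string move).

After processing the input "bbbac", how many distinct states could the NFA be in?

Start in {s0}.
Read 'b': {s0} → {s0, s1, s5}.
Read 'b': {s0, s1, s5} → {s0, s1, s2, s4, s5}.
Read 'b': {s0, s1, s2, s4, s5} → {s0, s1, s2, s3, s4, s5}.
Read 'a': {s0, s1, s2, s3, s4, s5} → {s0, s1, s2, s4, s5, s6}.
Read 'c': {s0, s1, s2, s4, s5, s6} → {s0, s2, s3, s4}.
That set has 4 states.

4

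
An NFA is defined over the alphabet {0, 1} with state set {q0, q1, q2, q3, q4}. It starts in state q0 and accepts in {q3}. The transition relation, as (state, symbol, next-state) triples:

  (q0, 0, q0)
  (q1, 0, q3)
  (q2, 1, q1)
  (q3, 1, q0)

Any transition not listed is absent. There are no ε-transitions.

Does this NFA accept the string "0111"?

No

Start in {q0}.
Read '0': q0→{q0}; now {q0}.
Read '1': q0→∅; now ∅.
The set is empty and remains empty for the remaining 2 symbols.
The final set ∅ contains no accepting state.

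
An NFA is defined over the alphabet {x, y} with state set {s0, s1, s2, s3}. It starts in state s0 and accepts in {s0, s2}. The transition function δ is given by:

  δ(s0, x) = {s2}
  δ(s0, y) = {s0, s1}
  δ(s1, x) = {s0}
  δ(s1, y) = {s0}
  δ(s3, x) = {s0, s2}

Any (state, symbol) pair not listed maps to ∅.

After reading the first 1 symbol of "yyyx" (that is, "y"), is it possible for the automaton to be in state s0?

Start in {s0}.
Read 'y': s0→{s0, s1}; now {s0, s1}.
State s0 is in {s0, s1}.

Yes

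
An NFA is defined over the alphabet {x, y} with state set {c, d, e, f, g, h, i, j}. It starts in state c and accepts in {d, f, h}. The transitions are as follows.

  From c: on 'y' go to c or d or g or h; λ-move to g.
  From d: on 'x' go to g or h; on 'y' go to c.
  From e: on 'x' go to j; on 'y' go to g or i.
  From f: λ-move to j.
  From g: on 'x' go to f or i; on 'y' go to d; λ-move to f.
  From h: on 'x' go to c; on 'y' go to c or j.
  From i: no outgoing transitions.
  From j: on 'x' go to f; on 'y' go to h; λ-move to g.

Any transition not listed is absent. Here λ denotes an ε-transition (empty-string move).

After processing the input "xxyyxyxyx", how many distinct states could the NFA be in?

Start: ε-closure({c}) = {c, f, g, j}.
Read 'x': c→∅, f→∅, g→{f, i}, j→{f}; union {f, i}; ε-closure = {f, g, i, j}.
Read 'x': f→∅, g→{f, i}, i→∅, j→{f}; union {f, i}; ε-closure = {f, g, i, j}.
Read 'y': f→∅, g→{d}, i→∅, j→{h}; now {d, h}.
Read 'y': d→{c}, h→{c, j}; union {c, j}; ε-closure = {c, f, g, j}.
Read 'x': c→∅, f→∅, g→{f, i}, j→{f}; union {f, i}; ε-closure = {f, g, i, j}.
Read 'y': f→∅, g→{d}, i→∅, j→{h}; now {d, h}.
Read 'x': d→{g, h}, h→{c}; union {c, g, h}; ε-closure = {c, f, g, h, j}.
Read 'y': c→{c, d, g, h}, f→∅, g→{d}, h→{c, j}, j→{h}; union {c, d, g, h, j}; ε-closure = {c, d, f, g, h, j}.
Read 'x': c→∅, d→{g, h}, f→∅, g→{f, i}, h→{c}, j→{f}; union {c, f, g, h, i}; ε-closure = {c, f, g, h, i, j}.
That set has 6 states.

6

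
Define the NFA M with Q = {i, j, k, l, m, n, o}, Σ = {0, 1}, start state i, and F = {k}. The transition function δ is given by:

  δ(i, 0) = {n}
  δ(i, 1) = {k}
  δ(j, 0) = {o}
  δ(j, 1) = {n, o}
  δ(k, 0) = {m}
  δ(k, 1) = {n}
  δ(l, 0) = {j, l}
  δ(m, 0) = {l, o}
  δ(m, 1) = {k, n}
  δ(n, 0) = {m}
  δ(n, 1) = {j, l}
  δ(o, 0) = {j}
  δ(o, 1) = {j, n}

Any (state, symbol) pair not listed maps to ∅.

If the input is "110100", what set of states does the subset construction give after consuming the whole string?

{l, o}

Start in {i}.
Read '1': {i} → {k}.
Read '1': {k} → {n}.
Read '0': {n} → {m}.
Read '1': {m} → {k, n}.
Read '0': {k, n} → {m}.
Read '0': {m} → {l, o}.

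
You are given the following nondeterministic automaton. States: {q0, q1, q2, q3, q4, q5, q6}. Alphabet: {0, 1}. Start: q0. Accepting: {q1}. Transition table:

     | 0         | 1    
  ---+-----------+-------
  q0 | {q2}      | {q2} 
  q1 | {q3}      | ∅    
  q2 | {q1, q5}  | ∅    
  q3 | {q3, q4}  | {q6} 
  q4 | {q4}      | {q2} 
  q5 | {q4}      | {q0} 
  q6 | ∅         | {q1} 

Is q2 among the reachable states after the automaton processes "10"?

No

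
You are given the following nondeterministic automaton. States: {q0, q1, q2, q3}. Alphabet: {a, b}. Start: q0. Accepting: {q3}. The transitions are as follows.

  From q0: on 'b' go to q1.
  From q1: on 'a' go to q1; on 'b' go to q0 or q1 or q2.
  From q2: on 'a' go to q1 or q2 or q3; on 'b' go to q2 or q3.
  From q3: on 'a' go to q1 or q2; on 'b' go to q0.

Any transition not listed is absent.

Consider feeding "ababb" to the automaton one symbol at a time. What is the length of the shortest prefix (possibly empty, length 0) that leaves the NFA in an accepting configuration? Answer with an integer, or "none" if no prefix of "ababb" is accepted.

Start in {q0}.
Read 'a': {q0} → ∅.
The set is empty and remains empty for the remaining 4 symbols.
No reachable set along the way intersects F.

none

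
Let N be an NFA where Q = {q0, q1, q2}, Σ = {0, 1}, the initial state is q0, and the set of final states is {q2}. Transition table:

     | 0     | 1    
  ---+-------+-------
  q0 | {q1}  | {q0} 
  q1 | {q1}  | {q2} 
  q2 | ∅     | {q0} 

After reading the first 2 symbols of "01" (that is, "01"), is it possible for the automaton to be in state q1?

No

Start in {q0}.
Read '0': {q0} → {q1}.
Read '1': {q1} → {q2}.
State q1 is not in {q2}.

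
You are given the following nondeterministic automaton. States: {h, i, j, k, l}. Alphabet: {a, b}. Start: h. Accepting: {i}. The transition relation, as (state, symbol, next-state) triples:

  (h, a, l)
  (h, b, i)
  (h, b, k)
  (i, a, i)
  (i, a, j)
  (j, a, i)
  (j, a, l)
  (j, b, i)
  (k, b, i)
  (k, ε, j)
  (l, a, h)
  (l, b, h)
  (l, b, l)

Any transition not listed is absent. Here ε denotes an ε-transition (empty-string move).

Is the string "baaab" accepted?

Yes

Start in {h}.
Read 'b': h→{i, k}; union {i, k}; ε-closure = {i, j, k}.
Read 'a': i→{i, j}, j→{i, l}, k→∅; now {i, j, l}.
Read 'a': i→{i, j}, j→{i, l}, l→{h}; now {h, i, j, l}.
Read 'a': h→{l}, i→{i, j}, j→{i, l}, l→{h}; now {h, i, j, l}.
Read 'b': h→{i, k}, i→∅, j→{i}, l→{h, l}; union {h, i, k, l}; ε-closure = {h, i, j, k, l}.
The final set {h, i, j, k, l} contains the accepting state i.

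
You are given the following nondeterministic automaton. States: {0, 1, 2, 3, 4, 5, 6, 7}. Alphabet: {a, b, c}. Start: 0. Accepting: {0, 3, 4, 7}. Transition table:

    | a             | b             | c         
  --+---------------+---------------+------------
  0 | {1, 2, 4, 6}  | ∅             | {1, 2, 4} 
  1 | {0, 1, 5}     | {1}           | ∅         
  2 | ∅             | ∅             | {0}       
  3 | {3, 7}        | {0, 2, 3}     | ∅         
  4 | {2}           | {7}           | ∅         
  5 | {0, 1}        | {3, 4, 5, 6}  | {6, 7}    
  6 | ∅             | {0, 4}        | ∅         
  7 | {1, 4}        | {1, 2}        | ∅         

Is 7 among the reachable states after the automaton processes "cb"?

Start in {0}.
Read 'c': 0→{1, 2, 4}; now {1, 2, 4}.
Read 'b': 1→{1}, 2→∅, 4→{7}; now {1, 7}.
State 7 is in {1, 7}.

Yes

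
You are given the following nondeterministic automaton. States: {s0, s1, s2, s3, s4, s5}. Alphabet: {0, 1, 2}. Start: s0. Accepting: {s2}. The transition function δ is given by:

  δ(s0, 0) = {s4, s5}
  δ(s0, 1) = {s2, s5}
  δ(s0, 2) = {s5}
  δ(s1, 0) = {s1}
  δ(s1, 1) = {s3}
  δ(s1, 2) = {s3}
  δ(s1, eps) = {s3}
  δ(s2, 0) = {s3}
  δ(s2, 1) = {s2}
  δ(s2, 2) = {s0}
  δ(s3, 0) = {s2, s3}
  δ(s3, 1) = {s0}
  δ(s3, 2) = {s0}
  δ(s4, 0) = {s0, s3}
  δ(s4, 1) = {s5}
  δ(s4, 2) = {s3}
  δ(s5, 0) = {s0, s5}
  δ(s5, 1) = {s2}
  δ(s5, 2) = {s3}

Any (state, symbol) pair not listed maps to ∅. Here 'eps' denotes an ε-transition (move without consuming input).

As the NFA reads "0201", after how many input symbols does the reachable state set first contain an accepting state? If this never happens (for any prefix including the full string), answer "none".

3

Start in {s0}.
Read '0': {s0} → {s4, s5}.
Read '2': {s4, s5} → {s3}.
Read '0': {s3} → {s2, s3}.
None of the earlier sets intersect F, but {s2, s3} does.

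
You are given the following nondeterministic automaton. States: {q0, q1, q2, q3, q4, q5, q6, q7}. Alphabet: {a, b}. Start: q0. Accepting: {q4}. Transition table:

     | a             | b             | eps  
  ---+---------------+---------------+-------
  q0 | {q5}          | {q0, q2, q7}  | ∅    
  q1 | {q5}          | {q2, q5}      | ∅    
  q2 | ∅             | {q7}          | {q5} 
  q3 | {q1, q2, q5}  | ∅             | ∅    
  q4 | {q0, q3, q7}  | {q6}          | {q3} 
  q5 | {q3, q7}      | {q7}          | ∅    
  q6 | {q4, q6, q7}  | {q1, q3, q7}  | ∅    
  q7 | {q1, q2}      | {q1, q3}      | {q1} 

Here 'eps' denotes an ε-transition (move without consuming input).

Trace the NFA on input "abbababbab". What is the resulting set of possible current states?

Start in {q0}.
Read 'a': {q0} → {q5}.
Read 'b': {q5} → {q1, q7}.
Read 'b': {q1, q7} → {q1, q2, q3, q5}.
Read 'a': {q1, q2, q3, q5} → {q1, q2, q3, q5, q7}.
Read 'b': {q1, q2, q3, q5, q7} → {q1, q2, q3, q5, q7}.
Read 'a': {q1, q2, q3, q5, q7} → {q1, q2, q3, q5, q7}.
Read 'b': {q1, q2, q3, q5, q7} → {q1, q2, q3, q5, q7}.
Read 'b': {q1, q2, q3, q5, q7} → {q1, q2, q3, q5, q7}.
Read 'a': {q1, q2, q3, q5, q7} → {q1, q2, q3, q5, q7}.
Read 'b': {q1, q2, q3, q5, q7} → {q1, q2, q3, q5, q7}.

{q1, q2, q3, q5, q7}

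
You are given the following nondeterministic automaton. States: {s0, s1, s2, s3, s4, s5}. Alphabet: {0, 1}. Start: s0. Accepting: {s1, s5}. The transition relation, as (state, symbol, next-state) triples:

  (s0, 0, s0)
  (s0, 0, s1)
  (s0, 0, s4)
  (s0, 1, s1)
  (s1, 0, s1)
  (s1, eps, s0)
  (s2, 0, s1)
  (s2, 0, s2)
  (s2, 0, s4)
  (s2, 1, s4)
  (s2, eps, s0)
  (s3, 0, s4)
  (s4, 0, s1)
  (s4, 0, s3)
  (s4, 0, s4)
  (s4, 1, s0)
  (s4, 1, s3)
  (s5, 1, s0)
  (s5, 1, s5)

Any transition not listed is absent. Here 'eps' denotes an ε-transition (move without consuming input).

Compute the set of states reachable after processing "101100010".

{s0, s1, s4}

Start in {s0}.
Read '1': s0→{s1}; union {s1}; ε-closure = {s0, s1}.
Read '0': s0→{s0, s1, s4}, s1→{s1}; now {s0, s1, s4}.
Read '1': s0→{s1}, s1→∅, s4→{s0, s3}; now {s0, s1, s3}.
Read '1': s0→{s1}, s1→∅, s3→∅; union {s1}; ε-closure = {s0, s1}.
Read '0': s0→{s0, s1, s4}, s1→{s1}; now {s0, s1, s4}.
Read '0': s0→{s0, s1, s4}, s1→{s1}, s4→{s1, s3, s4}; now {s0, s1, s3, s4}.
Read '0': s0→{s0, s1, s4}, s1→{s1}, s3→{s4}, s4→{s1, s3, s4}; now {s0, s1, s3, s4}.
Read '1': s0→{s1}, s1→∅, s3→∅, s4→{s0, s3}; now {s0, s1, s3}.
Read '0': s0→{s0, s1, s4}, s1→{s1}, s3→{s4}; now {s0, s1, s4}.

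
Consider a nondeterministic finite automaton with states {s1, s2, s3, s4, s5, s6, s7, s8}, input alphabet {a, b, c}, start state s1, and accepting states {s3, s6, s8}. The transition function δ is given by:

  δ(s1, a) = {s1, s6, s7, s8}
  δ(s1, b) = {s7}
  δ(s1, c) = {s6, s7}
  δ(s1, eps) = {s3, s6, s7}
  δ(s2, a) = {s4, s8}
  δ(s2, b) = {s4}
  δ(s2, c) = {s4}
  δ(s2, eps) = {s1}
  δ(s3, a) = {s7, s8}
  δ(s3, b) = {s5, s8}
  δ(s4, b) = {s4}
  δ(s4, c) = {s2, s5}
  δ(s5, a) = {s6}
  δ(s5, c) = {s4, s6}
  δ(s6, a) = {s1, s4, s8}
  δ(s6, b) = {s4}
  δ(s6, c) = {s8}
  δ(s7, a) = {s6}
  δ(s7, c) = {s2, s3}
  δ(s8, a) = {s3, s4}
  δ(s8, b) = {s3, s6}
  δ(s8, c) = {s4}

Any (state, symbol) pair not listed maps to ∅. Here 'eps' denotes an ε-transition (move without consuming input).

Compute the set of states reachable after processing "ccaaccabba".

Start: ε-closure({s1}) = {s1, s3, s6, s7}.
Read 'c': {s1, s3, s6, s7} → {s1, s2, s3, s6, s7, s8}.
Read 'c': {s1, s2, s3, s6, s7, s8} → {s1, s2, s3, s4, s6, s7, s8}.
Read 'a': {s1, s2, s3, s4, s6, s7, s8} → {s1, s3, s4, s6, s7, s8}.
Read 'a': {s1, s3, s4, s6, s7, s8} → {s1, s3, s4, s6, s7, s8}.
Read 'c': {s1, s3, s4, s6, s7, s8} → {s1, s2, s3, s4, s5, s6, s7, s8}.
Read 'c': {s1, s2, s3, s4, s5, s6, s7, s8} → {s1, s2, s3, s4, s5, s6, s7, s8}.
Read 'a': {s1, s2, s3, s4, s5, s6, s7, s8} → {s1, s3, s4, s6, s7, s8}.
Read 'b': {s1, s3, s4, s6, s7, s8} → {s3, s4, s5, s6, s7, s8}.
Read 'b': {s3, s4, s5, s6, s7, s8} → {s3, s4, s5, s6, s8}.
Read 'a': {s3, s4, s5, s6, s8} → {s1, s3, s4, s6, s7, s8}.

{s1, s3, s4, s6, s7, s8}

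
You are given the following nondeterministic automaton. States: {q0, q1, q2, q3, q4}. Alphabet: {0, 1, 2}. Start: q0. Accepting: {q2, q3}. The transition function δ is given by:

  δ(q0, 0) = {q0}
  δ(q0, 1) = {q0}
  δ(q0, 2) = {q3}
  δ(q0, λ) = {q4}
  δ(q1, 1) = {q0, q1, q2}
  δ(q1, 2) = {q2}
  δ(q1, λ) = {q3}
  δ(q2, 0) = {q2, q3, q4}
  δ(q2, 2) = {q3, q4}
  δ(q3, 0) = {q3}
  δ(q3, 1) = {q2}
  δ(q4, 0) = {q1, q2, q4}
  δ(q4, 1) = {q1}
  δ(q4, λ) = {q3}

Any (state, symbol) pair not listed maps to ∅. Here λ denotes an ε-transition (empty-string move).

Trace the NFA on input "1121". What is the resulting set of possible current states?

{q1, q2, q3}

Start: ε-closure({q0}) = {q0, q3, q4}.
Read '1': {q0, q3, q4} → {q0, q1, q2, q3, q4}.
Read '1': {q0, q1, q2, q3, q4} → {q0, q1, q2, q3, q4}.
Read '2': {q0, q1, q2, q3, q4} → {q2, q3, q4}.
Read '1': {q2, q3, q4} → {q1, q2, q3}.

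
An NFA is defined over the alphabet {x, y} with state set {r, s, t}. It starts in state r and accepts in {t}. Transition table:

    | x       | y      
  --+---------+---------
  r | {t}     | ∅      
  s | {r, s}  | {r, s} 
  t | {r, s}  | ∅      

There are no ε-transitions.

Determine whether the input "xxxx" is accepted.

Yes

Start in {r}.
Read 'x': {r} → {t}.
Read 'x': {t} → {r, s}.
Read 'x': {r, s} → {r, s, t}.
Read 'x': {r, s, t} → {r, s, t}.
The final set {r, s, t} contains the accepting state t.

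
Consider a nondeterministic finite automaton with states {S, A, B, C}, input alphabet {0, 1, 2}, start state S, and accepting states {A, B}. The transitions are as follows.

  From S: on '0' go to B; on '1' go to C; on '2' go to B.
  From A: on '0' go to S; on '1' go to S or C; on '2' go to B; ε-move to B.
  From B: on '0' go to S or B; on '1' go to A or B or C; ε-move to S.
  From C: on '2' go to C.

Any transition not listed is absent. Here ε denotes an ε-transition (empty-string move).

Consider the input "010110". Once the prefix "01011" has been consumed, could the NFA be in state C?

Start in {S}.
Read '0': S→{B}; union {B}; ε-closure = {S, B}.
Read '1': S→{C}, B→{A, B, C}; union {A, B, C}; ε-closure = {S, A, B, C}.
Read '0': S→{B}, A→{S}, B→{S, B}, C→∅; now {S, B}.
Read '1': S→{C}, B→{A, B, C}; union {A, B, C}; ε-closure = {S, A, B, C}.
Read '1': S→{C}, A→{S, C}, B→{A, B, C}, C→∅; now {S, A, B, C}.
State C is in {S, A, B, C}.

Yes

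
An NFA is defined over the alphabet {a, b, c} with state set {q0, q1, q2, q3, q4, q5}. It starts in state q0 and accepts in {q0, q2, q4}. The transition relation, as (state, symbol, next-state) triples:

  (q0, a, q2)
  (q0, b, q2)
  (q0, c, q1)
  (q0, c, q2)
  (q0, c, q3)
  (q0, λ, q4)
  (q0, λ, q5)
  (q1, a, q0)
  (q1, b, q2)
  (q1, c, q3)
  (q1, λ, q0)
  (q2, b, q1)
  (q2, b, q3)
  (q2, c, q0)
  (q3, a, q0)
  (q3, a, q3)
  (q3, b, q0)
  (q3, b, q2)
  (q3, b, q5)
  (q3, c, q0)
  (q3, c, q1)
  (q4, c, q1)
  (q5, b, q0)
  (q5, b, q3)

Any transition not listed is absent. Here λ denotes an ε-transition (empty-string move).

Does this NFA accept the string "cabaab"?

Start: ε-closure({q0}) = {q0, q4, q5}.
Read 'c': q0→{q1, q2, q3}, q4→{q1}, q5→∅; union {q1, q2, q3}; ε-closure = {q0, q1, q2, q3, q4, q5}.
Read 'a': q0→{q2}, q1→{q0}, q2→∅, q3→{q0, q3}, q4→∅, q5→∅; union {q0, q2, q3}; ε-closure = {q0, q2, q3, q4, q5}.
Read 'b': q0→{q2}, q2→{q1, q3}, q3→{q0, q2, q5}, q4→∅, q5→{q0, q3}; union {q0, q1, q2, q3, q5}; ε-closure = {q0, q1, q2, q3, q4, q5}.
Read 'a': q0→{q2}, q1→{q0}, q2→∅, q3→{q0, q3}, q4→∅, q5→∅; union {q0, q2, q3}; ε-closure = {q0, q2, q3, q4, q5}.
Read 'a': q0→{q2}, q2→∅, q3→{q0, q3}, q4→∅, q5→∅; union {q0, q2, q3}; ε-closure = {q0, q2, q3, q4, q5}.
Read 'b': q0→{q2}, q2→{q1, q3}, q3→{q0, q2, q5}, q4→∅, q5→{q0, q3}; union {q0, q1, q2, q3, q5}; ε-closure = {q0, q1, q2, q3, q4, q5}.
The final set {q0, q1, q2, q3, q4, q5} contains the accepting states q0, q2, q4.

Yes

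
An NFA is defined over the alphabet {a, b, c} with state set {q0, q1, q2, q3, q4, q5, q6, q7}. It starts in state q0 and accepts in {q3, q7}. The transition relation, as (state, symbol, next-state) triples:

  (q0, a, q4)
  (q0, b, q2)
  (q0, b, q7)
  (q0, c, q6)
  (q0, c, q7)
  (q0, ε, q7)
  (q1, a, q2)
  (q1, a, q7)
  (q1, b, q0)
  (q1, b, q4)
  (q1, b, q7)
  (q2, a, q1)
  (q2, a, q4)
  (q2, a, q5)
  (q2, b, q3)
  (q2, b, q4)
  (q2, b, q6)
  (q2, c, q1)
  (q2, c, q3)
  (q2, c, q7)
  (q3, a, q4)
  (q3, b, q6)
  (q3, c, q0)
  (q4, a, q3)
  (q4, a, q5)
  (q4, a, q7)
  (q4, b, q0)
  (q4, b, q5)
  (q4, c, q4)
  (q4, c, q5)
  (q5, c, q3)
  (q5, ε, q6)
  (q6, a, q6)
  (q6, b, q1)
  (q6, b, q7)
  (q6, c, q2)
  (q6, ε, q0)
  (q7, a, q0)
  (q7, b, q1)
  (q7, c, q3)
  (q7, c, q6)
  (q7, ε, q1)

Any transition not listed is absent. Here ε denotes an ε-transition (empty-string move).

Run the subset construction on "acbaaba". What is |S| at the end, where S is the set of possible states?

8

Start: ε-closure({q0}) = {q0, q1, q7}.
Read 'a': {q0, q1, q7} → {q0, q1, q2, q4, q7}.
Read 'c': {q0, q1, q2, q4, q7} → {q0, q1, q3, q4, q5, q6, q7}.
Read 'b': {q0, q1, q3, q4, q5, q6, q7} → {q0, q1, q2, q4, q5, q6, q7}.
Read 'a': {q0, q1, q2, q4, q5, q6, q7} → {q0, q1, q2, q3, q4, q5, q6, q7}.
Read 'a': {q0, q1, q2, q3, q4, q5, q6, q7} → {q0, q1, q2, q3, q4, q5, q6, q7}.
Read 'b': {q0, q1, q2, q3, q4, q5, q6, q7} → {q0, q1, q2, q3, q4, q5, q6, q7}.
Read 'a': {q0, q1, q2, q3, q4, q5, q6, q7} → {q0, q1, q2, q3, q4, q5, q6, q7}.
That set has 8 states.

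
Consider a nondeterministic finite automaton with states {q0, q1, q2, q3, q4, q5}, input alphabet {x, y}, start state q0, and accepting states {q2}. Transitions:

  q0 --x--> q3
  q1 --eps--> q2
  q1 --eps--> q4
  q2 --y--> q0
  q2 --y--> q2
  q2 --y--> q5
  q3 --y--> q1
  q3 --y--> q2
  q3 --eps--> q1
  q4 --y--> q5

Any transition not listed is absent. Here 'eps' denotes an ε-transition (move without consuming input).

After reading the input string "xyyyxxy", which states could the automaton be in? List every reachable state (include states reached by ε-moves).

∅

Start in {q0}.
Read 'x': {q0} → {q1, q2, q3, q4}.
Read 'y': {q1, q2, q3, q4} → {q0, q1, q2, q4, q5}.
Read 'y': {q0, q1, q2, q4, q5} → {q0, q2, q5}.
Read 'y': {q0, q2, q5} → {q0, q2, q5}.
Read 'x': {q0, q2, q5} → {q1, q2, q3, q4}.
Read 'x': {q1, q2, q3, q4} → ∅.
The set is empty and remains empty for the remaining 1 symbol.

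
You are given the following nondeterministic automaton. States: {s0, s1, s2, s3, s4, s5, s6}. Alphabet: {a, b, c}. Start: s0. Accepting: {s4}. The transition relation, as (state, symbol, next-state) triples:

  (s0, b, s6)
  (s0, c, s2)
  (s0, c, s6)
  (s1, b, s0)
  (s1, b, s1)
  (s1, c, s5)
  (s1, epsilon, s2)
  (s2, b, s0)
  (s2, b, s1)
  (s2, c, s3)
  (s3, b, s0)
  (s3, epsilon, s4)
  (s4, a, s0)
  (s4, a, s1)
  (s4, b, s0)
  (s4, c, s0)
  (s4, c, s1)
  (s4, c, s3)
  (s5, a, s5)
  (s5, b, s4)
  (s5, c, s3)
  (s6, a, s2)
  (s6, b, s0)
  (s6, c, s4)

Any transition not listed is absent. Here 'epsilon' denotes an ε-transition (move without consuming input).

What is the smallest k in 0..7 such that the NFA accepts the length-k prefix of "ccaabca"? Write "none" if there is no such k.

2

Start in {s0}.
Read 'c': s0→{s2, s6}; now {s2, s6}.
Read 'c': s2→{s3}, s6→{s4}; now {s3, s4}.
None of the earlier sets intersect F, but {s3, s4} does.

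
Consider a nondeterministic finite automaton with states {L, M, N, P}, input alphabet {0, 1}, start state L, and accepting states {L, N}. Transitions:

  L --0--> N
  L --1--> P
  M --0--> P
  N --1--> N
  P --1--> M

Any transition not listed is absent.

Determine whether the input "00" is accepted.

Start in {L}.
Read '0': L→{N}; now {N}.
Read '0': N→∅; now ∅.
The final set ∅ contains no accepting state.

No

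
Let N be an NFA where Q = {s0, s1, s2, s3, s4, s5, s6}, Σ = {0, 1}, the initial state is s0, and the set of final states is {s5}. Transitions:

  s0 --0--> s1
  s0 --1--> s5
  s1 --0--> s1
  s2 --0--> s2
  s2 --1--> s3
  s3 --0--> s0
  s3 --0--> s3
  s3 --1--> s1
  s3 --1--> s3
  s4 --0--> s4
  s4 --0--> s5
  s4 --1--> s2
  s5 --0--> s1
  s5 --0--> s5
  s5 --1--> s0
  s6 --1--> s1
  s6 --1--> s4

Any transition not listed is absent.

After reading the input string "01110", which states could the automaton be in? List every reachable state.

∅

Start in {s0}.
Read '0': s0→{s1}; now {s1}.
Read '1': s1→∅; now ∅.
The set is empty and remains empty for the remaining 3 symbols.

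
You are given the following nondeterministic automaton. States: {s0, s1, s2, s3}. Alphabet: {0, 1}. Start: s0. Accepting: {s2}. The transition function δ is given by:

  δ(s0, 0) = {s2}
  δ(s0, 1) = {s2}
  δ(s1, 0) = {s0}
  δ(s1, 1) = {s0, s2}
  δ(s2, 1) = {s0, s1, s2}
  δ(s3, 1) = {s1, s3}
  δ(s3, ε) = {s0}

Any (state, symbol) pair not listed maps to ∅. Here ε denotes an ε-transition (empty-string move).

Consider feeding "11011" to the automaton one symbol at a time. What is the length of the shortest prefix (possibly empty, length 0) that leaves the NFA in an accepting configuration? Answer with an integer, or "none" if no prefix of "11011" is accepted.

1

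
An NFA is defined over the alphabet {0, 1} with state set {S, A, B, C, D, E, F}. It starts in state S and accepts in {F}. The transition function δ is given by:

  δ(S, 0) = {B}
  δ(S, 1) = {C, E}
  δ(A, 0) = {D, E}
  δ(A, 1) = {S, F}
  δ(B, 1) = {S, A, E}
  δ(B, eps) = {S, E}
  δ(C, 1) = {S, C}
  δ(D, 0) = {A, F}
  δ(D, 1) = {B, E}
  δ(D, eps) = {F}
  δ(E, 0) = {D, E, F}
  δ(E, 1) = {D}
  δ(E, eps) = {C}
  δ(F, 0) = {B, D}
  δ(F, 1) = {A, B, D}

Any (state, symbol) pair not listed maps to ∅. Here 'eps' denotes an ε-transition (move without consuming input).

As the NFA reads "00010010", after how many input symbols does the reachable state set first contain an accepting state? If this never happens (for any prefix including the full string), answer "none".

Start in {S}.
Read '0': S→{B}; union {B}; ε-closure = {S, B, C, E}.
Read '0': S→{B}, B→∅, C→∅, E→{D, E, F}; union {B, D, E, F}; ε-closure = {S, B, C, D, E, F}.
None of the earlier sets intersect F, but {S, B, C, D, E, F} does.

2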